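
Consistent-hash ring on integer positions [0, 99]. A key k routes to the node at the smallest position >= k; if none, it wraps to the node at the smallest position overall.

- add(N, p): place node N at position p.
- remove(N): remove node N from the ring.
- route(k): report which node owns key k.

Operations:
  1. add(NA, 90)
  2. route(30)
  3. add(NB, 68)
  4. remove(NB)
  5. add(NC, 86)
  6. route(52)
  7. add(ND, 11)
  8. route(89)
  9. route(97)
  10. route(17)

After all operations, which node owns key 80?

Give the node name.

Answer: NC

Derivation:
Op 1: add NA@90 -> ring=[90:NA]
Op 2: route key 30: smallest pos >= 30 is 90 -> NA
Op 3: add NB@68 -> ring=[68:NB,90:NA]
Op 4: remove NB -> ring=[90:NA]
Op 5: add NC@86 -> ring=[86:NC,90:NA]
Op 6: route key 52: smallest pos >= 52 is 86 -> NC
Op 7: add ND@11 -> ring=[11:ND,86:NC,90:NA]
Op 8: route key 89: smallest pos >= 89 is 90 -> NA
Op 9: route key 97: none >= 97, wrap to smallest pos 11 -> ND
Op 10: route key 17: smallest pos >= 17 is 86 -> NC
Final route key 80: smallest pos >= 80 is 86 -> NC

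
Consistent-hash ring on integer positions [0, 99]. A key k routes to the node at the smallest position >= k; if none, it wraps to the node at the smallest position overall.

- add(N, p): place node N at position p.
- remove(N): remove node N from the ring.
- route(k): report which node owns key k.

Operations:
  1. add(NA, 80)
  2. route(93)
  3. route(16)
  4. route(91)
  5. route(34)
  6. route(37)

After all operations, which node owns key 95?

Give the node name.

Op 1: add NA@80 -> ring=[80:NA]
Op 2: route key 93: none >= 93, wrap to smallest pos 80 -> NA
Op 3: route key 16: smallest pos >= 16 is 80 -> NA
Op 4: route key 91: none >= 91, wrap to smallest pos 80 -> NA
Op 5: route key 34: smallest pos >= 34 is 80 -> NA
Op 6: route key 37: smallest pos >= 37 is 80 -> NA
Final route key 95: none >= 95, wrap to smallest pos 80 -> NA

Answer: NA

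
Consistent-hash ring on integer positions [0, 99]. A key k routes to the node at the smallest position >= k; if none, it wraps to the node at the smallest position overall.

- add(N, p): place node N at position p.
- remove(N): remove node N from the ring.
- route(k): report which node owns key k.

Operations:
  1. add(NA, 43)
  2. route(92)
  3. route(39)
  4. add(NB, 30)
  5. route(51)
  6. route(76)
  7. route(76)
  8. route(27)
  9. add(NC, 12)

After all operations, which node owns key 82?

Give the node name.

Answer: NC

Derivation:
Op 1: add NA@43 -> ring=[43:NA]
Op 2: route key 92: none >= 92, wrap to smallest pos 43 -> NA
Op 3: route key 39: smallest pos >= 39 is 43 -> NA
Op 4: add NB@30 -> ring=[30:NB,43:NA]
Op 5: route key 51: none >= 51, wrap to smallest pos 30 -> NB
Op 6: route key 76: none >= 76, wrap to smallest pos 30 -> NB
Op 7: route key 76: none >= 76, wrap to smallest pos 30 -> NB
Op 8: route key 27: smallest pos >= 27 is 30 -> NB
Op 9: add NC@12 -> ring=[12:NC,30:NB,43:NA]
Final route key 82: none >= 82, wrap to smallest pos 12 -> NC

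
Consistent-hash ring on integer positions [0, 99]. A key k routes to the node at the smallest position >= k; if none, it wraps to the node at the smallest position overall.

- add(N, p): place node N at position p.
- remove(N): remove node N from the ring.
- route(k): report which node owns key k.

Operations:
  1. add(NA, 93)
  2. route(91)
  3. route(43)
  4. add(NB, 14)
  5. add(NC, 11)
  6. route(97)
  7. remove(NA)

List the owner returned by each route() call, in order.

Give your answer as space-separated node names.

Op 1: add NA@93 -> ring=[93:NA]
Op 2: route key 91: smallest pos >= 91 is 93 -> NA
Op 3: route key 43: smallest pos >= 43 is 93 -> NA
Op 4: add NB@14 -> ring=[14:NB,93:NA]
Op 5: add NC@11 -> ring=[11:NC,14:NB,93:NA]
Op 6: route key 97: none >= 97, wrap to smallest pos 11 -> NC
Op 7: remove NA -> ring=[11:NC,14:NB]

Answer: NA NA NC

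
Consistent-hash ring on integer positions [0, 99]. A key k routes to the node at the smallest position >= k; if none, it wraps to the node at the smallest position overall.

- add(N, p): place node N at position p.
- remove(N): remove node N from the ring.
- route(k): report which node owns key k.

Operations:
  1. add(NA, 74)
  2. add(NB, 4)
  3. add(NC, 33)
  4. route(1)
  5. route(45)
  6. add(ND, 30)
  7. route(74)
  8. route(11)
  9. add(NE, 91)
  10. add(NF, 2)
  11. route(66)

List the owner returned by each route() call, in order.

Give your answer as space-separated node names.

Op 1: add NA@74 -> ring=[74:NA]
Op 2: add NB@4 -> ring=[4:NB,74:NA]
Op 3: add NC@33 -> ring=[4:NB,33:NC,74:NA]
Op 4: route key 1: smallest pos >= 1 is 4 -> NB
Op 5: route key 45: smallest pos >= 45 is 74 -> NA
Op 6: add ND@30 -> ring=[4:NB,30:ND,33:NC,74:NA]
Op 7: route key 74: smallest pos >= 74 is 74 -> NA
Op 8: route key 11: smallest pos >= 11 is 30 -> ND
Op 9: add NE@91 -> ring=[4:NB,30:ND,33:NC,74:NA,91:NE]
Op 10: add NF@2 -> ring=[2:NF,4:NB,30:ND,33:NC,74:NA,91:NE]
Op 11: route key 66: smallest pos >= 66 is 74 -> NA

Answer: NB NA NA ND NA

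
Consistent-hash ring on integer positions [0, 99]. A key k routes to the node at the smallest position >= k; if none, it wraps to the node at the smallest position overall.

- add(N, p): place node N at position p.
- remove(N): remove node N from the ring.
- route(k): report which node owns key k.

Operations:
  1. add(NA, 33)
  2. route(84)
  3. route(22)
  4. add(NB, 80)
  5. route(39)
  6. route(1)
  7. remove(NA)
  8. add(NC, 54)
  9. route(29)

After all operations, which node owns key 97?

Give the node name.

Answer: NC

Derivation:
Op 1: add NA@33 -> ring=[33:NA]
Op 2: route key 84: none >= 84, wrap to smallest pos 33 -> NA
Op 3: route key 22: smallest pos >= 22 is 33 -> NA
Op 4: add NB@80 -> ring=[33:NA,80:NB]
Op 5: route key 39: smallest pos >= 39 is 80 -> NB
Op 6: route key 1: smallest pos >= 1 is 33 -> NA
Op 7: remove NA -> ring=[80:NB]
Op 8: add NC@54 -> ring=[54:NC,80:NB]
Op 9: route key 29: smallest pos >= 29 is 54 -> NC
Final route key 97: none >= 97, wrap to smallest pos 54 -> NC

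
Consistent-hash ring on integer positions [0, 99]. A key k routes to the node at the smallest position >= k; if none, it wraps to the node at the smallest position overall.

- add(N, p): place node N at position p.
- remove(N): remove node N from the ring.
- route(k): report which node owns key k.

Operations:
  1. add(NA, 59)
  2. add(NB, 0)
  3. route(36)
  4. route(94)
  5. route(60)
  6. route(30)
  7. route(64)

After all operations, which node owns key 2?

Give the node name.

Answer: NA

Derivation:
Op 1: add NA@59 -> ring=[59:NA]
Op 2: add NB@0 -> ring=[0:NB,59:NA]
Op 3: route key 36: smallest pos >= 36 is 59 -> NA
Op 4: route key 94: none >= 94, wrap to smallest pos 0 -> NB
Op 5: route key 60: none >= 60, wrap to smallest pos 0 -> NB
Op 6: route key 30: smallest pos >= 30 is 59 -> NA
Op 7: route key 64: none >= 64, wrap to smallest pos 0 -> NB
Final route key 2: smallest pos >= 2 is 59 -> NA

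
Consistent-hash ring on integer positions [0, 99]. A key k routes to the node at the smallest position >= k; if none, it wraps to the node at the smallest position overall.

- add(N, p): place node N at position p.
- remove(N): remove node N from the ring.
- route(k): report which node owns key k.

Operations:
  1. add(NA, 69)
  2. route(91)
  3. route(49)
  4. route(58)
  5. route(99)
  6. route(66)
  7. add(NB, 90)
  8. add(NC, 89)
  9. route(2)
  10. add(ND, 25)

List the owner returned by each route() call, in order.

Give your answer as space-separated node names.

Answer: NA NA NA NA NA NA

Derivation:
Op 1: add NA@69 -> ring=[69:NA]
Op 2: route key 91: none >= 91, wrap to smallest pos 69 -> NA
Op 3: route key 49: smallest pos >= 49 is 69 -> NA
Op 4: route key 58: smallest pos >= 58 is 69 -> NA
Op 5: route key 99: none >= 99, wrap to smallest pos 69 -> NA
Op 6: route key 66: smallest pos >= 66 is 69 -> NA
Op 7: add NB@90 -> ring=[69:NA,90:NB]
Op 8: add NC@89 -> ring=[69:NA,89:NC,90:NB]
Op 9: route key 2: smallest pos >= 2 is 69 -> NA
Op 10: add ND@25 -> ring=[25:ND,69:NA,89:NC,90:NB]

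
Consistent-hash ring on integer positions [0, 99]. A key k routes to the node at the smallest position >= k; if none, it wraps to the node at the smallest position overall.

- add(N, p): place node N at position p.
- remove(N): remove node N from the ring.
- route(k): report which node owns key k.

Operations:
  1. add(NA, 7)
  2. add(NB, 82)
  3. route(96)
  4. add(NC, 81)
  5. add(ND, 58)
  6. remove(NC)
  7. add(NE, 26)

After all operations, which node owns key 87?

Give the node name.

Answer: NA

Derivation:
Op 1: add NA@7 -> ring=[7:NA]
Op 2: add NB@82 -> ring=[7:NA,82:NB]
Op 3: route key 96: none >= 96, wrap to smallest pos 7 -> NA
Op 4: add NC@81 -> ring=[7:NA,81:NC,82:NB]
Op 5: add ND@58 -> ring=[7:NA,58:ND,81:NC,82:NB]
Op 6: remove NC -> ring=[7:NA,58:ND,82:NB]
Op 7: add NE@26 -> ring=[7:NA,26:NE,58:ND,82:NB]
Final route key 87: none >= 87, wrap to smallest pos 7 -> NA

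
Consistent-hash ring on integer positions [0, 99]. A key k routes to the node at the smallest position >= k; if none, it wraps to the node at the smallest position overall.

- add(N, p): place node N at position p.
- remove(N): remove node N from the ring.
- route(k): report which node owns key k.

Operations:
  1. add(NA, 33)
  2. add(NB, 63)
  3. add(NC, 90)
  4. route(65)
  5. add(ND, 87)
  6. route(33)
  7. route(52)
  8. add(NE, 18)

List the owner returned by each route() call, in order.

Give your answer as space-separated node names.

Answer: NC NA NB

Derivation:
Op 1: add NA@33 -> ring=[33:NA]
Op 2: add NB@63 -> ring=[33:NA,63:NB]
Op 3: add NC@90 -> ring=[33:NA,63:NB,90:NC]
Op 4: route key 65: smallest pos >= 65 is 90 -> NC
Op 5: add ND@87 -> ring=[33:NA,63:NB,87:ND,90:NC]
Op 6: route key 33: smallest pos >= 33 is 33 -> NA
Op 7: route key 52: smallest pos >= 52 is 63 -> NB
Op 8: add NE@18 -> ring=[18:NE,33:NA,63:NB,87:ND,90:NC]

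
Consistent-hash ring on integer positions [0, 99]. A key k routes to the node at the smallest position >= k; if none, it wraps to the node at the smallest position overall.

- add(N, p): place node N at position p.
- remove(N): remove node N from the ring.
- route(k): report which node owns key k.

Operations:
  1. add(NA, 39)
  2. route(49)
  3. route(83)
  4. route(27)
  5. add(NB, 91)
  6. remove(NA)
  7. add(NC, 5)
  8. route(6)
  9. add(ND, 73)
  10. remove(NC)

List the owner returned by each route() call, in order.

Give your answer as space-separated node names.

Op 1: add NA@39 -> ring=[39:NA]
Op 2: route key 49: none >= 49, wrap to smallest pos 39 -> NA
Op 3: route key 83: none >= 83, wrap to smallest pos 39 -> NA
Op 4: route key 27: smallest pos >= 27 is 39 -> NA
Op 5: add NB@91 -> ring=[39:NA,91:NB]
Op 6: remove NA -> ring=[91:NB]
Op 7: add NC@5 -> ring=[5:NC,91:NB]
Op 8: route key 6: smallest pos >= 6 is 91 -> NB
Op 9: add ND@73 -> ring=[5:NC,73:ND,91:NB]
Op 10: remove NC -> ring=[73:ND,91:NB]

Answer: NA NA NA NB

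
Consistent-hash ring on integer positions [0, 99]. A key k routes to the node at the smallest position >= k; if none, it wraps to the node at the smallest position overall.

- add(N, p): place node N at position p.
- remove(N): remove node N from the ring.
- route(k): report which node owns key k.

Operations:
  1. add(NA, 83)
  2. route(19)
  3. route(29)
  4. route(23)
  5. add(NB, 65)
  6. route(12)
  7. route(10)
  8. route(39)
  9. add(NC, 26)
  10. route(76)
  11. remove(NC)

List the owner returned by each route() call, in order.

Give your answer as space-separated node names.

Op 1: add NA@83 -> ring=[83:NA]
Op 2: route key 19: smallest pos >= 19 is 83 -> NA
Op 3: route key 29: smallest pos >= 29 is 83 -> NA
Op 4: route key 23: smallest pos >= 23 is 83 -> NA
Op 5: add NB@65 -> ring=[65:NB,83:NA]
Op 6: route key 12: smallest pos >= 12 is 65 -> NB
Op 7: route key 10: smallest pos >= 10 is 65 -> NB
Op 8: route key 39: smallest pos >= 39 is 65 -> NB
Op 9: add NC@26 -> ring=[26:NC,65:NB,83:NA]
Op 10: route key 76: smallest pos >= 76 is 83 -> NA
Op 11: remove NC -> ring=[65:NB,83:NA]

Answer: NA NA NA NB NB NB NA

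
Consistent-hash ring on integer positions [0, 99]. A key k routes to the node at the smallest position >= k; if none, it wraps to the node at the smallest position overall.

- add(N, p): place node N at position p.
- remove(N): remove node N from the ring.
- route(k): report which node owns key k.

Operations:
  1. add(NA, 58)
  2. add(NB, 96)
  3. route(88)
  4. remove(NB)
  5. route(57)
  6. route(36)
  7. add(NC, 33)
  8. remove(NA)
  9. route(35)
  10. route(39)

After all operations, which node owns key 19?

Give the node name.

Op 1: add NA@58 -> ring=[58:NA]
Op 2: add NB@96 -> ring=[58:NA,96:NB]
Op 3: route key 88: smallest pos >= 88 is 96 -> NB
Op 4: remove NB -> ring=[58:NA]
Op 5: route key 57: smallest pos >= 57 is 58 -> NA
Op 6: route key 36: smallest pos >= 36 is 58 -> NA
Op 7: add NC@33 -> ring=[33:NC,58:NA]
Op 8: remove NA -> ring=[33:NC]
Op 9: route key 35: none >= 35, wrap to smallest pos 33 -> NC
Op 10: route key 39: none >= 39, wrap to smallest pos 33 -> NC
Final route key 19: smallest pos >= 19 is 33 -> NC

Answer: NC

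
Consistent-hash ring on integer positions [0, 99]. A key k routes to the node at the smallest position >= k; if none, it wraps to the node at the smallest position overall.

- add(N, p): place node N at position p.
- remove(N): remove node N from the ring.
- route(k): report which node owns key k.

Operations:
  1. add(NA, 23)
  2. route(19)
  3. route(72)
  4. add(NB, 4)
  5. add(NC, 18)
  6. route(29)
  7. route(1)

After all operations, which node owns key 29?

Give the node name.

Answer: NB

Derivation:
Op 1: add NA@23 -> ring=[23:NA]
Op 2: route key 19: smallest pos >= 19 is 23 -> NA
Op 3: route key 72: none >= 72, wrap to smallest pos 23 -> NA
Op 4: add NB@4 -> ring=[4:NB,23:NA]
Op 5: add NC@18 -> ring=[4:NB,18:NC,23:NA]
Op 6: route key 29: none >= 29, wrap to smallest pos 4 -> NB
Op 7: route key 1: smallest pos >= 1 is 4 -> NB
Final route key 29: none >= 29, wrap to smallest pos 4 -> NB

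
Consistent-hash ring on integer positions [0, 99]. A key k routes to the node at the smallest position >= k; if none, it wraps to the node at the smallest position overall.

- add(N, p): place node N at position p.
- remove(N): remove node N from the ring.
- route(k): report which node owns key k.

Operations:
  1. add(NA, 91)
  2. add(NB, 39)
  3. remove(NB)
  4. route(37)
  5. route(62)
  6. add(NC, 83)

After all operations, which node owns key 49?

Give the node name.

Answer: NC

Derivation:
Op 1: add NA@91 -> ring=[91:NA]
Op 2: add NB@39 -> ring=[39:NB,91:NA]
Op 3: remove NB -> ring=[91:NA]
Op 4: route key 37: smallest pos >= 37 is 91 -> NA
Op 5: route key 62: smallest pos >= 62 is 91 -> NA
Op 6: add NC@83 -> ring=[83:NC,91:NA]
Final route key 49: smallest pos >= 49 is 83 -> NC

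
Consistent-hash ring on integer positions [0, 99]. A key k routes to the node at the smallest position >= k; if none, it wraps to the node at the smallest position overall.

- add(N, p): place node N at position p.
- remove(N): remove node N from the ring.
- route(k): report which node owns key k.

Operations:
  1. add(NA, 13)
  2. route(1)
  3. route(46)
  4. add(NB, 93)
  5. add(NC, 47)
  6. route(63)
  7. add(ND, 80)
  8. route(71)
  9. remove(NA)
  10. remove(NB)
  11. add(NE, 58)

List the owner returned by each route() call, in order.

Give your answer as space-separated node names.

Answer: NA NA NB ND

Derivation:
Op 1: add NA@13 -> ring=[13:NA]
Op 2: route key 1: smallest pos >= 1 is 13 -> NA
Op 3: route key 46: none >= 46, wrap to smallest pos 13 -> NA
Op 4: add NB@93 -> ring=[13:NA,93:NB]
Op 5: add NC@47 -> ring=[13:NA,47:NC,93:NB]
Op 6: route key 63: smallest pos >= 63 is 93 -> NB
Op 7: add ND@80 -> ring=[13:NA,47:NC,80:ND,93:NB]
Op 8: route key 71: smallest pos >= 71 is 80 -> ND
Op 9: remove NA -> ring=[47:NC,80:ND,93:NB]
Op 10: remove NB -> ring=[47:NC,80:ND]
Op 11: add NE@58 -> ring=[47:NC,58:NE,80:ND]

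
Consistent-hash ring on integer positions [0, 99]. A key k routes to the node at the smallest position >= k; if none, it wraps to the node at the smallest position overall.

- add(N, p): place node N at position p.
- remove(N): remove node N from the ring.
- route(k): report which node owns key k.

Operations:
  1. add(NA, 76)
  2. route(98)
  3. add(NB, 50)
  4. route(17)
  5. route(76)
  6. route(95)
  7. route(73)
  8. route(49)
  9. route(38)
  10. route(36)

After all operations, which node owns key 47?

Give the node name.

Answer: NB

Derivation:
Op 1: add NA@76 -> ring=[76:NA]
Op 2: route key 98: none >= 98, wrap to smallest pos 76 -> NA
Op 3: add NB@50 -> ring=[50:NB,76:NA]
Op 4: route key 17: smallest pos >= 17 is 50 -> NB
Op 5: route key 76: smallest pos >= 76 is 76 -> NA
Op 6: route key 95: none >= 95, wrap to smallest pos 50 -> NB
Op 7: route key 73: smallest pos >= 73 is 76 -> NA
Op 8: route key 49: smallest pos >= 49 is 50 -> NB
Op 9: route key 38: smallest pos >= 38 is 50 -> NB
Op 10: route key 36: smallest pos >= 36 is 50 -> NB
Final route key 47: smallest pos >= 47 is 50 -> NB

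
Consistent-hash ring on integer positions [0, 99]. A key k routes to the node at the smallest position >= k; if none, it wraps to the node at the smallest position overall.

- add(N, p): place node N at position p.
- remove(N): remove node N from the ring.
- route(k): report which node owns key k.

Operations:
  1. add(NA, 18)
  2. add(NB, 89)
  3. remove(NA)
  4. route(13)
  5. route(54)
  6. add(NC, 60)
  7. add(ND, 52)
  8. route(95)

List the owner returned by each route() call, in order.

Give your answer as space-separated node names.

Op 1: add NA@18 -> ring=[18:NA]
Op 2: add NB@89 -> ring=[18:NA,89:NB]
Op 3: remove NA -> ring=[89:NB]
Op 4: route key 13: smallest pos >= 13 is 89 -> NB
Op 5: route key 54: smallest pos >= 54 is 89 -> NB
Op 6: add NC@60 -> ring=[60:NC,89:NB]
Op 7: add ND@52 -> ring=[52:ND,60:NC,89:NB]
Op 8: route key 95: none >= 95, wrap to smallest pos 52 -> ND

Answer: NB NB ND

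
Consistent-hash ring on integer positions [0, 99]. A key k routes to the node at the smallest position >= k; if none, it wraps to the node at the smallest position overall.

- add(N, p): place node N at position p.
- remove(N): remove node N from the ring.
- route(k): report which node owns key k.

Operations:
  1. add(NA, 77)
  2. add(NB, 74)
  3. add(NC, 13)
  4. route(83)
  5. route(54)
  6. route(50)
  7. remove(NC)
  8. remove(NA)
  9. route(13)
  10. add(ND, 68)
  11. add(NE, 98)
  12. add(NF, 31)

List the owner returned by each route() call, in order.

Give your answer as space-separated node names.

Answer: NC NB NB NB

Derivation:
Op 1: add NA@77 -> ring=[77:NA]
Op 2: add NB@74 -> ring=[74:NB,77:NA]
Op 3: add NC@13 -> ring=[13:NC,74:NB,77:NA]
Op 4: route key 83: none >= 83, wrap to smallest pos 13 -> NC
Op 5: route key 54: smallest pos >= 54 is 74 -> NB
Op 6: route key 50: smallest pos >= 50 is 74 -> NB
Op 7: remove NC -> ring=[74:NB,77:NA]
Op 8: remove NA -> ring=[74:NB]
Op 9: route key 13: smallest pos >= 13 is 74 -> NB
Op 10: add ND@68 -> ring=[68:ND,74:NB]
Op 11: add NE@98 -> ring=[68:ND,74:NB,98:NE]
Op 12: add NF@31 -> ring=[31:NF,68:ND,74:NB,98:NE]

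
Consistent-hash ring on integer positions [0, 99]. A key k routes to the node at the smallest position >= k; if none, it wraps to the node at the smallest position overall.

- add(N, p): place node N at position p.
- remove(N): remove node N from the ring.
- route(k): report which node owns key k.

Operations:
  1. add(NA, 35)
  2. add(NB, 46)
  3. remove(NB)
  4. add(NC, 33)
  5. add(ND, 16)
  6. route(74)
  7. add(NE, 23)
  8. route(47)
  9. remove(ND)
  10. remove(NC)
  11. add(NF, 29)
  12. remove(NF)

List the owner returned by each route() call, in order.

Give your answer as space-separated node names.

Op 1: add NA@35 -> ring=[35:NA]
Op 2: add NB@46 -> ring=[35:NA,46:NB]
Op 3: remove NB -> ring=[35:NA]
Op 4: add NC@33 -> ring=[33:NC,35:NA]
Op 5: add ND@16 -> ring=[16:ND,33:NC,35:NA]
Op 6: route key 74: none >= 74, wrap to smallest pos 16 -> ND
Op 7: add NE@23 -> ring=[16:ND,23:NE,33:NC,35:NA]
Op 8: route key 47: none >= 47, wrap to smallest pos 16 -> ND
Op 9: remove ND -> ring=[23:NE,33:NC,35:NA]
Op 10: remove NC -> ring=[23:NE,35:NA]
Op 11: add NF@29 -> ring=[23:NE,29:NF,35:NA]
Op 12: remove NF -> ring=[23:NE,35:NA]

Answer: ND ND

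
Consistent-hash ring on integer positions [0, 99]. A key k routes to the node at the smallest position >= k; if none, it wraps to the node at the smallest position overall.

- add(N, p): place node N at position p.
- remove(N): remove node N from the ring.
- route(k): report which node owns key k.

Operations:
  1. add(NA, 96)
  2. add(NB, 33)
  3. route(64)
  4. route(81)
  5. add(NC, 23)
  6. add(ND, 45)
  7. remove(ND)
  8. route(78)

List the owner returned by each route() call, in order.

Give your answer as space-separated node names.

Answer: NA NA NA

Derivation:
Op 1: add NA@96 -> ring=[96:NA]
Op 2: add NB@33 -> ring=[33:NB,96:NA]
Op 3: route key 64: smallest pos >= 64 is 96 -> NA
Op 4: route key 81: smallest pos >= 81 is 96 -> NA
Op 5: add NC@23 -> ring=[23:NC,33:NB,96:NA]
Op 6: add ND@45 -> ring=[23:NC,33:NB,45:ND,96:NA]
Op 7: remove ND -> ring=[23:NC,33:NB,96:NA]
Op 8: route key 78: smallest pos >= 78 is 96 -> NA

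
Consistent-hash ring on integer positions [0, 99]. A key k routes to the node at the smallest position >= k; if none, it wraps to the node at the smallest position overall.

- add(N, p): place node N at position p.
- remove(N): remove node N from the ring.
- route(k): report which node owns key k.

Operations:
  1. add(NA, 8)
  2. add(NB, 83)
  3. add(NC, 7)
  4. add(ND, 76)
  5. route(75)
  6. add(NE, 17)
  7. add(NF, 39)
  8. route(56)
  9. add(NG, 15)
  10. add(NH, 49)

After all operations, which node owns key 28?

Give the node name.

Op 1: add NA@8 -> ring=[8:NA]
Op 2: add NB@83 -> ring=[8:NA,83:NB]
Op 3: add NC@7 -> ring=[7:NC,8:NA,83:NB]
Op 4: add ND@76 -> ring=[7:NC,8:NA,76:ND,83:NB]
Op 5: route key 75: smallest pos >= 75 is 76 -> ND
Op 6: add NE@17 -> ring=[7:NC,8:NA,17:NE,76:ND,83:NB]
Op 7: add NF@39 -> ring=[7:NC,8:NA,17:NE,39:NF,76:ND,83:NB]
Op 8: route key 56: smallest pos >= 56 is 76 -> ND
Op 9: add NG@15 -> ring=[7:NC,8:NA,15:NG,17:NE,39:NF,76:ND,83:NB]
Op 10: add NH@49 -> ring=[7:NC,8:NA,15:NG,17:NE,39:NF,49:NH,76:ND,83:NB]
Final route key 28: smallest pos >= 28 is 39 -> NF

Answer: NF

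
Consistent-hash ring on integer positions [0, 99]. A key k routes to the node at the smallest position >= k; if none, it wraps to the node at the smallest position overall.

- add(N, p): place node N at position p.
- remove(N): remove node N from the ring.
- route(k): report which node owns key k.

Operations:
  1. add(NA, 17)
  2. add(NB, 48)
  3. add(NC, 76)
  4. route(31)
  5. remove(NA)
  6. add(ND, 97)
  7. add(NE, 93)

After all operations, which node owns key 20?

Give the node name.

Answer: NB

Derivation:
Op 1: add NA@17 -> ring=[17:NA]
Op 2: add NB@48 -> ring=[17:NA,48:NB]
Op 3: add NC@76 -> ring=[17:NA,48:NB,76:NC]
Op 4: route key 31: smallest pos >= 31 is 48 -> NB
Op 5: remove NA -> ring=[48:NB,76:NC]
Op 6: add ND@97 -> ring=[48:NB,76:NC,97:ND]
Op 7: add NE@93 -> ring=[48:NB,76:NC,93:NE,97:ND]
Final route key 20: smallest pos >= 20 is 48 -> NB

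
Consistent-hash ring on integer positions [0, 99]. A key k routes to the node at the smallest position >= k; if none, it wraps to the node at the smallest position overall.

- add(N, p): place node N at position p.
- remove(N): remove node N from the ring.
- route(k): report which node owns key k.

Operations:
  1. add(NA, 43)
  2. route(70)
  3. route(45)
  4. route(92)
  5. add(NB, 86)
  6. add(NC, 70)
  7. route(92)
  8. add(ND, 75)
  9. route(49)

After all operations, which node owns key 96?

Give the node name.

Answer: NA

Derivation:
Op 1: add NA@43 -> ring=[43:NA]
Op 2: route key 70: none >= 70, wrap to smallest pos 43 -> NA
Op 3: route key 45: none >= 45, wrap to smallest pos 43 -> NA
Op 4: route key 92: none >= 92, wrap to smallest pos 43 -> NA
Op 5: add NB@86 -> ring=[43:NA,86:NB]
Op 6: add NC@70 -> ring=[43:NA,70:NC,86:NB]
Op 7: route key 92: none >= 92, wrap to smallest pos 43 -> NA
Op 8: add ND@75 -> ring=[43:NA,70:NC,75:ND,86:NB]
Op 9: route key 49: smallest pos >= 49 is 70 -> NC
Final route key 96: none >= 96, wrap to smallest pos 43 -> NA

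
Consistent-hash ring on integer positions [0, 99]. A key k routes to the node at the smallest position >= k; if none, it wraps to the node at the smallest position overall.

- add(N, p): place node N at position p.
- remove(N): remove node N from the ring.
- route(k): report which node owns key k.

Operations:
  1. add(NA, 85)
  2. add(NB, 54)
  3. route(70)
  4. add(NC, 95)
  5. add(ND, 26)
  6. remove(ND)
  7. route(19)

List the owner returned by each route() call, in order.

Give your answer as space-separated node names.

Op 1: add NA@85 -> ring=[85:NA]
Op 2: add NB@54 -> ring=[54:NB,85:NA]
Op 3: route key 70: smallest pos >= 70 is 85 -> NA
Op 4: add NC@95 -> ring=[54:NB,85:NA,95:NC]
Op 5: add ND@26 -> ring=[26:ND,54:NB,85:NA,95:NC]
Op 6: remove ND -> ring=[54:NB,85:NA,95:NC]
Op 7: route key 19: smallest pos >= 19 is 54 -> NB

Answer: NA NB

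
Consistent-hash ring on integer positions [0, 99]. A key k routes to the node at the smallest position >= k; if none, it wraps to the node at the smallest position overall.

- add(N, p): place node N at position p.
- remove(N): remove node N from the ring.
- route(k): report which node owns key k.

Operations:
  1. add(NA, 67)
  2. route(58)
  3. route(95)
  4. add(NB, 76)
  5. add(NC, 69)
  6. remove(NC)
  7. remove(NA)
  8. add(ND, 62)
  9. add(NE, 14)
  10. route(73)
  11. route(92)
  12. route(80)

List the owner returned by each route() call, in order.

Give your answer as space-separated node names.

Answer: NA NA NB NE NE

Derivation:
Op 1: add NA@67 -> ring=[67:NA]
Op 2: route key 58: smallest pos >= 58 is 67 -> NA
Op 3: route key 95: none >= 95, wrap to smallest pos 67 -> NA
Op 4: add NB@76 -> ring=[67:NA,76:NB]
Op 5: add NC@69 -> ring=[67:NA,69:NC,76:NB]
Op 6: remove NC -> ring=[67:NA,76:NB]
Op 7: remove NA -> ring=[76:NB]
Op 8: add ND@62 -> ring=[62:ND,76:NB]
Op 9: add NE@14 -> ring=[14:NE,62:ND,76:NB]
Op 10: route key 73: smallest pos >= 73 is 76 -> NB
Op 11: route key 92: none >= 92, wrap to smallest pos 14 -> NE
Op 12: route key 80: none >= 80, wrap to smallest pos 14 -> NE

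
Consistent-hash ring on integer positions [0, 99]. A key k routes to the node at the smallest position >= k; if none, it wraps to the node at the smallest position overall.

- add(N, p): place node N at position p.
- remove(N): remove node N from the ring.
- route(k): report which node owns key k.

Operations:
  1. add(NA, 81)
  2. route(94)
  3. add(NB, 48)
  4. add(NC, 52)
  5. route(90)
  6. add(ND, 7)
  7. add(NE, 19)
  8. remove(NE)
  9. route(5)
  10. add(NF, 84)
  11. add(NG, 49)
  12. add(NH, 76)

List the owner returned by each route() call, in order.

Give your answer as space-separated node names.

Op 1: add NA@81 -> ring=[81:NA]
Op 2: route key 94: none >= 94, wrap to smallest pos 81 -> NA
Op 3: add NB@48 -> ring=[48:NB,81:NA]
Op 4: add NC@52 -> ring=[48:NB,52:NC,81:NA]
Op 5: route key 90: none >= 90, wrap to smallest pos 48 -> NB
Op 6: add ND@7 -> ring=[7:ND,48:NB,52:NC,81:NA]
Op 7: add NE@19 -> ring=[7:ND,19:NE,48:NB,52:NC,81:NA]
Op 8: remove NE -> ring=[7:ND,48:NB,52:NC,81:NA]
Op 9: route key 5: smallest pos >= 5 is 7 -> ND
Op 10: add NF@84 -> ring=[7:ND,48:NB,52:NC,81:NA,84:NF]
Op 11: add NG@49 -> ring=[7:ND,48:NB,49:NG,52:NC,81:NA,84:NF]
Op 12: add NH@76 -> ring=[7:ND,48:NB,49:NG,52:NC,76:NH,81:NA,84:NF]

Answer: NA NB ND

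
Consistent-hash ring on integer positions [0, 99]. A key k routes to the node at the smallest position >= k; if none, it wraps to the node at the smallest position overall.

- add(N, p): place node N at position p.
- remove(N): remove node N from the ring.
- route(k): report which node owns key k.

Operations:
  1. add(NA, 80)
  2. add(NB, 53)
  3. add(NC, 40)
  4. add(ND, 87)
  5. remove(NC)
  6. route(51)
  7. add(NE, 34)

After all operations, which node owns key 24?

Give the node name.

Answer: NE

Derivation:
Op 1: add NA@80 -> ring=[80:NA]
Op 2: add NB@53 -> ring=[53:NB,80:NA]
Op 3: add NC@40 -> ring=[40:NC,53:NB,80:NA]
Op 4: add ND@87 -> ring=[40:NC,53:NB,80:NA,87:ND]
Op 5: remove NC -> ring=[53:NB,80:NA,87:ND]
Op 6: route key 51: smallest pos >= 51 is 53 -> NB
Op 7: add NE@34 -> ring=[34:NE,53:NB,80:NA,87:ND]
Final route key 24: smallest pos >= 24 is 34 -> NE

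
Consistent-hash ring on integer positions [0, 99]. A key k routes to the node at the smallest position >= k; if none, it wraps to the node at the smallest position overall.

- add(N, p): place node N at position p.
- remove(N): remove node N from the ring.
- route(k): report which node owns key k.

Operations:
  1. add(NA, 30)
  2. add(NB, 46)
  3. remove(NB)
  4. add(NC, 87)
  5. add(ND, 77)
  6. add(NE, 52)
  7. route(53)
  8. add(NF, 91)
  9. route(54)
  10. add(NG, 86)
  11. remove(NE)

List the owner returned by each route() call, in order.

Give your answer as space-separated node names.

Op 1: add NA@30 -> ring=[30:NA]
Op 2: add NB@46 -> ring=[30:NA,46:NB]
Op 3: remove NB -> ring=[30:NA]
Op 4: add NC@87 -> ring=[30:NA,87:NC]
Op 5: add ND@77 -> ring=[30:NA,77:ND,87:NC]
Op 6: add NE@52 -> ring=[30:NA,52:NE,77:ND,87:NC]
Op 7: route key 53: smallest pos >= 53 is 77 -> ND
Op 8: add NF@91 -> ring=[30:NA,52:NE,77:ND,87:NC,91:NF]
Op 9: route key 54: smallest pos >= 54 is 77 -> ND
Op 10: add NG@86 -> ring=[30:NA,52:NE,77:ND,86:NG,87:NC,91:NF]
Op 11: remove NE -> ring=[30:NA,77:ND,86:NG,87:NC,91:NF]

Answer: ND ND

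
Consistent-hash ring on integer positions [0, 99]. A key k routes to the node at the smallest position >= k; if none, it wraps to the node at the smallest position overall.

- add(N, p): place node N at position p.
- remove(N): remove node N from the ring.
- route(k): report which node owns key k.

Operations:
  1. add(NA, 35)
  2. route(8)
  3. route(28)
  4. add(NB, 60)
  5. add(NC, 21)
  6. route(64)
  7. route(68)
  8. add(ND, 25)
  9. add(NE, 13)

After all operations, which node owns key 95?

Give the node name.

Op 1: add NA@35 -> ring=[35:NA]
Op 2: route key 8: smallest pos >= 8 is 35 -> NA
Op 3: route key 28: smallest pos >= 28 is 35 -> NA
Op 4: add NB@60 -> ring=[35:NA,60:NB]
Op 5: add NC@21 -> ring=[21:NC,35:NA,60:NB]
Op 6: route key 64: none >= 64, wrap to smallest pos 21 -> NC
Op 7: route key 68: none >= 68, wrap to smallest pos 21 -> NC
Op 8: add ND@25 -> ring=[21:NC,25:ND,35:NA,60:NB]
Op 9: add NE@13 -> ring=[13:NE,21:NC,25:ND,35:NA,60:NB]
Final route key 95: none >= 95, wrap to smallest pos 13 -> NE

Answer: NE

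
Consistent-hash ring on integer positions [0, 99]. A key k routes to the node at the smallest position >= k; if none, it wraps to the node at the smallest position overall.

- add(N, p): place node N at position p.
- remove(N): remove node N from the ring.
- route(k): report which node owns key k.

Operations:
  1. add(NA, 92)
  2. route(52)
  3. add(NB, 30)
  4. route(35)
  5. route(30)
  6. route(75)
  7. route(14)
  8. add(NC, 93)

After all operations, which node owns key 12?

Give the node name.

Op 1: add NA@92 -> ring=[92:NA]
Op 2: route key 52: smallest pos >= 52 is 92 -> NA
Op 3: add NB@30 -> ring=[30:NB,92:NA]
Op 4: route key 35: smallest pos >= 35 is 92 -> NA
Op 5: route key 30: smallest pos >= 30 is 30 -> NB
Op 6: route key 75: smallest pos >= 75 is 92 -> NA
Op 7: route key 14: smallest pos >= 14 is 30 -> NB
Op 8: add NC@93 -> ring=[30:NB,92:NA,93:NC]
Final route key 12: smallest pos >= 12 is 30 -> NB

Answer: NB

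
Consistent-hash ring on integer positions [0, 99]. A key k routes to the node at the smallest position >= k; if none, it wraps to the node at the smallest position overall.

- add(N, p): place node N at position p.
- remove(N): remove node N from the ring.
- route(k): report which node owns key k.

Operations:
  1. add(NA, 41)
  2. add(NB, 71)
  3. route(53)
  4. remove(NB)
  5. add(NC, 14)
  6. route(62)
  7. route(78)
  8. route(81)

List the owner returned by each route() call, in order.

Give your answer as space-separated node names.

Answer: NB NC NC NC

Derivation:
Op 1: add NA@41 -> ring=[41:NA]
Op 2: add NB@71 -> ring=[41:NA,71:NB]
Op 3: route key 53: smallest pos >= 53 is 71 -> NB
Op 4: remove NB -> ring=[41:NA]
Op 5: add NC@14 -> ring=[14:NC,41:NA]
Op 6: route key 62: none >= 62, wrap to smallest pos 14 -> NC
Op 7: route key 78: none >= 78, wrap to smallest pos 14 -> NC
Op 8: route key 81: none >= 81, wrap to smallest pos 14 -> NC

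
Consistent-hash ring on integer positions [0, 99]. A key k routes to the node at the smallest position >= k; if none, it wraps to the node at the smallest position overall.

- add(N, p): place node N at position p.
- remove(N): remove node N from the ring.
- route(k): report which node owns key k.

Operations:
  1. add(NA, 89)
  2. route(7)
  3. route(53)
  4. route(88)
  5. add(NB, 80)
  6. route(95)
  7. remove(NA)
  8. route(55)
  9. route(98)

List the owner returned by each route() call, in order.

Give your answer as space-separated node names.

Op 1: add NA@89 -> ring=[89:NA]
Op 2: route key 7: smallest pos >= 7 is 89 -> NA
Op 3: route key 53: smallest pos >= 53 is 89 -> NA
Op 4: route key 88: smallest pos >= 88 is 89 -> NA
Op 5: add NB@80 -> ring=[80:NB,89:NA]
Op 6: route key 95: none >= 95, wrap to smallest pos 80 -> NB
Op 7: remove NA -> ring=[80:NB]
Op 8: route key 55: smallest pos >= 55 is 80 -> NB
Op 9: route key 98: none >= 98, wrap to smallest pos 80 -> NB

Answer: NA NA NA NB NB NB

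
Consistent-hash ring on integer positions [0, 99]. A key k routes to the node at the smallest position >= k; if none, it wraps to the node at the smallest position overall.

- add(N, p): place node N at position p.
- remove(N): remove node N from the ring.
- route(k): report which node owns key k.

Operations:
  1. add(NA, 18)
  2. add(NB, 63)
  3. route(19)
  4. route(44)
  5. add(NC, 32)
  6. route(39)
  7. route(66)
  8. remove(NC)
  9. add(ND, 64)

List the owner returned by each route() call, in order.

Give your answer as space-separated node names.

Answer: NB NB NB NA

Derivation:
Op 1: add NA@18 -> ring=[18:NA]
Op 2: add NB@63 -> ring=[18:NA,63:NB]
Op 3: route key 19: smallest pos >= 19 is 63 -> NB
Op 4: route key 44: smallest pos >= 44 is 63 -> NB
Op 5: add NC@32 -> ring=[18:NA,32:NC,63:NB]
Op 6: route key 39: smallest pos >= 39 is 63 -> NB
Op 7: route key 66: none >= 66, wrap to smallest pos 18 -> NA
Op 8: remove NC -> ring=[18:NA,63:NB]
Op 9: add ND@64 -> ring=[18:NA,63:NB,64:ND]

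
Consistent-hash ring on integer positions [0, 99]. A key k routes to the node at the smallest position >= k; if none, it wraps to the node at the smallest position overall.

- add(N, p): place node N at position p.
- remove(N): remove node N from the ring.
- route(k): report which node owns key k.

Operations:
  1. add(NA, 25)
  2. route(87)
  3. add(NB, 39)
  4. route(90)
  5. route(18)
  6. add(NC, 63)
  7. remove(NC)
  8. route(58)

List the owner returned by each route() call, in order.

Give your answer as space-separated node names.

Answer: NA NA NA NA

Derivation:
Op 1: add NA@25 -> ring=[25:NA]
Op 2: route key 87: none >= 87, wrap to smallest pos 25 -> NA
Op 3: add NB@39 -> ring=[25:NA,39:NB]
Op 4: route key 90: none >= 90, wrap to smallest pos 25 -> NA
Op 5: route key 18: smallest pos >= 18 is 25 -> NA
Op 6: add NC@63 -> ring=[25:NA,39:NB,63:NC]
Op 7: remove NC -> ring=[25:NA,39:NB]
Op 8: route key 58: none >= 58, wrap to smallest pos 25 -> NA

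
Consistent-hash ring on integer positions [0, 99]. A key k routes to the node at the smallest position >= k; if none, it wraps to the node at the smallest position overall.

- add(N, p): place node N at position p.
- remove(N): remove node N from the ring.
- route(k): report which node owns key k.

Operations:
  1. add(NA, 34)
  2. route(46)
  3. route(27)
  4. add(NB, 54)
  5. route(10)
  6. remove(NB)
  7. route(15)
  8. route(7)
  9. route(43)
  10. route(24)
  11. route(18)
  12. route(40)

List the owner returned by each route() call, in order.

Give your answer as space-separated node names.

Op 1: add NA@34 -> ring=[34:NA]
Op 2: route key 46: none >= 46, wrap to smallest pos 34 -> NA
Op 3: route key 27: smallest pos >= 27 is 34 -> NA
Op 4: add NB@54 -> ring=[34:NA,54:NB]
Op 5: route key 10: smallest pos >= 10 is 34 -> NA
Op 6: remove NB -> ring=[34:NA]
Op 7: route key 15: smallest pos >= 15 is 34 -> NA
Op 8: route key 7: smallest pos >= 7 is 34 -> NA
Op 9: route key 43: none >= 43, wrap to smallest pos 34 -> NA
Op 10: route key 24: smallest pos >= 24 is 34 -> NA
Op 11: route key 18: smallest pos >= 18 is 34 -> NA
Op 12: route key 40: none >= 40, wrap to smallest pos 34 -> NA

Answer: NA NA NA NA NA NA NA NA NA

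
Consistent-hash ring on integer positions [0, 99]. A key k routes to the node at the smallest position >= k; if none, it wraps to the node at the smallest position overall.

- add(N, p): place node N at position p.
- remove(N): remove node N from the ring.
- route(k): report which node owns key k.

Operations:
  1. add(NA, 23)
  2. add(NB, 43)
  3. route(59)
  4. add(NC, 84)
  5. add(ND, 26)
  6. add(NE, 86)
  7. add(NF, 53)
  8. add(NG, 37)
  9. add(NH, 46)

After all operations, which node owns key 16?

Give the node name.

Answer: NA

Derivation:
Op 1: add NA@23 -> ring=[23:NA]
Op 2: add NB@43 -> ring=[23:NA,43:NB]
Op 3: route key 59: none >= 59, wrap to smallest pos 23 -> NA
Op 4: add NC@84 -> ring=[23:NA,43:NB,84:NC]
Op 5: add ND@26 -> ring=[23:NA,26:ND,43:NB,84:NC]
Op 6: add NE@86 -> ring=[23:NA,26:ND,43:NB,84:NC,86:NE]
Op 7: add NF@53 -> ring=[23:NA,26:ND,43:NB,53:NF,84:NC,86:NE]
Op 8: add NG@37 -> ring=[23:NA,26:ND,37:NG,43:NB,53:NF,84:NC,86:NE]
Op 9: add NH@46 -> ring=[23:NA,26:ND,37:NG,43:NB,46:NH,53:NF,84:NC,86:NE]
Final route key 16: smallest pos >= 16 is 23 -> NA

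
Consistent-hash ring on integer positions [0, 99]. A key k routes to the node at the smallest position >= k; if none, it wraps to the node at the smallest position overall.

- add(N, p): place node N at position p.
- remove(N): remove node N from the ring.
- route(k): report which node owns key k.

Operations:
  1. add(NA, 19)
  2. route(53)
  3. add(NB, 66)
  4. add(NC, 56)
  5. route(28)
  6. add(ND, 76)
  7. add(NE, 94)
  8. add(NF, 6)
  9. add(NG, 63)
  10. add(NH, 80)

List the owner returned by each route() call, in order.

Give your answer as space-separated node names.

Op 1: add NA@19 -> ring=[19:NA]
Op 2: route key 53: none >= 53, wrap to smallest pos 19 -> NA
Op 3: add NB@66 -> ring=[19:NA,66:NB]
Op 4: add NC@56 -> ring=[19:NA,56:NC,66:NB]
Op 5: route key 28: smallest pos >= 28 is 56 -> NC
Op 6: add ND@76 -> ring=[19:NA,56:NC,66:NB,76:ND]
Op 7: add NE@94 -> ring=[19:NA,56:NC,66:NB,76:ND,94:NE]
Op 8: add NF@6 -> ring=[6:NF,19:NA,56:NC,66:NB,76:ND,94:NE]
Op 9: add NG@63 -> ring=[6:NF,19:NA,56:NC,63:NG,66:NB,76:ND,94:NE]
Op 10: add NH@80 -> ring=[6:NF,19:NA,56:NC,63:NG,66:NB,76:ND,80:NH,94:NE]

Answer: NA NC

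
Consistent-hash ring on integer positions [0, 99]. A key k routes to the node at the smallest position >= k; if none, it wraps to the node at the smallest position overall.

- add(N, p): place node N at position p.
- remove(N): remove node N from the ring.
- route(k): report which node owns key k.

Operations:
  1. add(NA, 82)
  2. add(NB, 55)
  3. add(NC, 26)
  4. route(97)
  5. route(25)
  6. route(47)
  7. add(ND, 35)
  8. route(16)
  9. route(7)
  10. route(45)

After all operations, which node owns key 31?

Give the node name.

Answer: ND

Derivation:
Op 1: add NA@82 -> ring=[82:NA]
Op 2: add NB@55 -> ring=[55:NB,82:NA]
Op 3: add NC@26 -> ring=[26:NC,55:NB,82:NA]
Op 4: route key 97: none >= 97, wrap to smallest pos 26 -> NC
Op 5: route key 25: smallest pos >= 25 is 26 -> NC
Op 6: route key 47: smallest pos >= 47 is 55 -> NB
Op 7: add ND@35 -> ring=[26:NC,35:ND,55:NB,82:NA]
Op 8: route key 16: smallest pos >= 16 is 26 -> NC
Op 9: route key 7: smallest pos >= 7 is 26 -> NC
Op 10: route key 45: smallest pos >= 45 is 55 -> NB
Final route key 31: smallest pos >= 31 is 35 -> ND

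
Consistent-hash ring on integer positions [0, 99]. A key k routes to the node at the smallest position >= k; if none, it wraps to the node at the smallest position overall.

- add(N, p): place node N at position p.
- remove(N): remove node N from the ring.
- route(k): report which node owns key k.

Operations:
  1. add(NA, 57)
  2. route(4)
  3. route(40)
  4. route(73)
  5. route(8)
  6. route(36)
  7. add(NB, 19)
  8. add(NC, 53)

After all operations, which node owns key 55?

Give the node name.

Answer: NA

Derivation:
Op 1: add NA@57 -> ring=[57:NA]
Op 2: route key 4: smallest pos >= 4 is 57 -> NA
Op 3: route key 40: smallest pos >= 40 is 57 -> NA
Op 4: route key 73: none >= 73, wrap to smallest pos 57 -> NA
Op 5: route key 8: smallest pos >= 8 is 57 -> NA
Op 6: route key 36: smallest pos >= 36 is 57 -> NA
Op 7: add NB@19 -> ring=[19:NB,57:NA]
Op 8: add NC@53 -> ring=[19:NB,53:NC,57:NA]
Final route key 55: smallest pos >= 55 is 57 -> NA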